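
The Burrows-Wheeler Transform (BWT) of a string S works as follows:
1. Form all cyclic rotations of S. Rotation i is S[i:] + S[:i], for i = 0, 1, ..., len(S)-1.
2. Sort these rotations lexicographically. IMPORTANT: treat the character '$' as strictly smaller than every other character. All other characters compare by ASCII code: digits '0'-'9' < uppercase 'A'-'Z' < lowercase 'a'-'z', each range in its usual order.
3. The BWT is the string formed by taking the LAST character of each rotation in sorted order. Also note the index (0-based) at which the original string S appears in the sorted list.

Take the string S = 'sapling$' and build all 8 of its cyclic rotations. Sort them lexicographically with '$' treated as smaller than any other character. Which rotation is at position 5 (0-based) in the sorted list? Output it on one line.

Answer: ng$sapli

Derivation:
All 8 rotations (rotation i = S[i:]+S[:i]):
  rot[0] = sapling$
  rot[1] = apling$s
  rot[2] = pling$sa
  rot[3] = ling$sap
  rot[4] = ing$sapl
  rot[5] = ng$sapli
  rot[6] = g$saplin
  rot[7] = $sapling
Sorted (with $ < everything):
  sorted[0] = $sapling
  sorted[1] = apling$s
  sorted[2] = g$saplin
  sorted[3] = ing$sapl
  sorted[4] = ling$sap
  sorted[5] = ng$sapli
  sorted[6] = pling$sa
  sorted[7] = sapling$
sorted[5] = ng$sapli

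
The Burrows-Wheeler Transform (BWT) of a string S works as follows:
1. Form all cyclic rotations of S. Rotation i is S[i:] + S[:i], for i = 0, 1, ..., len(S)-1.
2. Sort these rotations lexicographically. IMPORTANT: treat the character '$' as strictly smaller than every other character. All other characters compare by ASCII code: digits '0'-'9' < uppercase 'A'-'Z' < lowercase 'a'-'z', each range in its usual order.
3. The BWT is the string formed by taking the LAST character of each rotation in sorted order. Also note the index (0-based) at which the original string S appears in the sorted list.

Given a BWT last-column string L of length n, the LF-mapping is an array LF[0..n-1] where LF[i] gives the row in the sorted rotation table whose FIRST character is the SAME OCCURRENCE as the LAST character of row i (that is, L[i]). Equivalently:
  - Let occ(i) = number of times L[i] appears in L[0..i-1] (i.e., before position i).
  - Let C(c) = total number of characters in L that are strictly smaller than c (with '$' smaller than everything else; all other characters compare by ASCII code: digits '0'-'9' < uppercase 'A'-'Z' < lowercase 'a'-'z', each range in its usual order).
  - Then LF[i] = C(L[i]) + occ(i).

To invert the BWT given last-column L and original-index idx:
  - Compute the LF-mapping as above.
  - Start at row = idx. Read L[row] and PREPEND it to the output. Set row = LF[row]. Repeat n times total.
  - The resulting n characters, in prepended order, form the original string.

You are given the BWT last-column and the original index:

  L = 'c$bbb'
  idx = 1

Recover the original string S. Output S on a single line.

LF mapping: 4 0 1 2 3
Walk LF starting at row 1, prepending L[row]:
  step 1: row=1, L[1]='$', prepend. Next row=LF[1]=0
  step 2: row=0, L[0]='c', prepend. Next row=LF[0]=4
  step 3: row=4, L[4]='b', prepend. Next row=LF[4]=3
  step 4: row=3, L[3]='b', prepend. Next row=LF[3]=2
  step 5: row=2, L[2]='b', prepend. Next row=LF[2]=1
Reversed output: bbbc$

Answer: bbbc$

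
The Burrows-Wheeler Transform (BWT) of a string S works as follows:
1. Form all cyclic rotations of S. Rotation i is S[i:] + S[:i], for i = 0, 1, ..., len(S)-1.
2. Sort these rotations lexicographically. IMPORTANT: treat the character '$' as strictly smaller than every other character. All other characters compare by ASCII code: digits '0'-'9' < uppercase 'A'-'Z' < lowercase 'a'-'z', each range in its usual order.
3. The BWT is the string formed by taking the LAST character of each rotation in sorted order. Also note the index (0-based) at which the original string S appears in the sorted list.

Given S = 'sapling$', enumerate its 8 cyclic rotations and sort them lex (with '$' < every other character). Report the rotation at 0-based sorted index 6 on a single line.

Answer: pling$sa

Derivation:
All 8 rotations (rotation i = S[i:]+S[:i]):
  rot[0] = sapling$
  rot[1] = apling$s
  rot[2] = pling$sa
  rot[3] = ling$sap
  rot[4] = ing$sapl
  rot[5] = ng$sapli
  rot[6] = g$saplin
  rot[7] = $sapling
Sorted (with $ < everything):
  sorted[0] = $sapling
  sorted[1] = apling$s
  sorted[2] = g$saplin
  sorted[3] = ing$sapl
  sorted[4] = ling$sap
  sorted[5] = ng$sapli
  sorted[6] = pling$sa
  sorted[7] = sapling$
sorted[6] = pling$sa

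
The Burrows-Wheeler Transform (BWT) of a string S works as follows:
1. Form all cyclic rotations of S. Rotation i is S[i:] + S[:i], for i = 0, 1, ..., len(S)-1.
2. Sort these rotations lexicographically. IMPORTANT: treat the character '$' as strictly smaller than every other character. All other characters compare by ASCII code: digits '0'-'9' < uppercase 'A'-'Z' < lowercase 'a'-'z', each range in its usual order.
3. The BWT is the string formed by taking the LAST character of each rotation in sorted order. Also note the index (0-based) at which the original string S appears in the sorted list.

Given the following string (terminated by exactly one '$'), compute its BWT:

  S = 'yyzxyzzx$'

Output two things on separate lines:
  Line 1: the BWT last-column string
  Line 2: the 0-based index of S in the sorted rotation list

Answer: xzz$yxzyy
3

Derivation:
All 9 rotations (rotation i = S[i:]+S[:i]):
  rot[0] = yyzxyzzx$
  rot[1] = yzxyzzx$y
  rot[2] = zxyzzx$yy
  rot[3] = xyzzx$yyz
  rot[4] = yzzx$yyzx
  rot[5] = zzx$yyzxy
  rot[6] = zx$yyzxyz
  rot[7] = x$yyzxyzz
  rot[8] = $yyzxyzzx
Sorted (with $ < everything):
  sorted[0] = $yyzxyzzx  (last char: 'x')
  sorted[1] = x$yyzxyzz  (last char: 'z')
  sorted[2] = xyzzx$yyz  (last char: 'z')
  sorted[3] = yyzxyzzx$  (last char: '$')
  sorted[4] = yzxyzzx$y  (last char: 'y')
  sorted[5] = yzzx$yyzx  (last char: 'x')
  sorted[6] = zx$yyzxyz  (last char: 'z')
  sorted[7] = zxyzzx$yy  (last char: 'y')
  sorted[8] = zzx$yyzxy  (last char: 'y')
Last column: xzz$yxzyy
Original string S is at sorted index 3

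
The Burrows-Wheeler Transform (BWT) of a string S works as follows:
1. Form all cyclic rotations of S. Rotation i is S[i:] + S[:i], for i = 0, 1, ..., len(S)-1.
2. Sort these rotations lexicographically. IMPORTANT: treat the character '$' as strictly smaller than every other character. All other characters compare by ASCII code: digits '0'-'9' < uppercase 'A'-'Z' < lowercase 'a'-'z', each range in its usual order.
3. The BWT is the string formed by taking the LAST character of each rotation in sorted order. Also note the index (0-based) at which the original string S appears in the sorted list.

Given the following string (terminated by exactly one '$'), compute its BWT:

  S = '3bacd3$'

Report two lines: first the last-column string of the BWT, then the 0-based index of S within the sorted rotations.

All 7 rotations (rotation i = S[i:]+S[:i]):
  rot[0] = 3bacd3$
  rot[1] = bacd3$3
  rot[2] = acd3$3b
  rot[3] = cd3$3ba
  rot[4] = d3$3bac
  rot[5] = 3$3bacd
  rot[6] = $3bacd3
Sorted (with $ < everything):
  sorted[0] = $3bacd3  (last char: '3')
  sorted[1] = 3$3bacd  (last char: 'd')
  sorted[2] = 3bacd3$  (last char: '$')
  sorted[3] = acd3$3b  (last char: 'b')
  sorted[4] = bacd3$3  (last char: '3')
  sorted[5] = cd3$3ba  (last char: 'a')
  sorted[6] = d3$3bac  (last char: 'c')
Last column: 3d$b3ac
Original string S is at sorted index 2

Answer: 3d$b3ac
2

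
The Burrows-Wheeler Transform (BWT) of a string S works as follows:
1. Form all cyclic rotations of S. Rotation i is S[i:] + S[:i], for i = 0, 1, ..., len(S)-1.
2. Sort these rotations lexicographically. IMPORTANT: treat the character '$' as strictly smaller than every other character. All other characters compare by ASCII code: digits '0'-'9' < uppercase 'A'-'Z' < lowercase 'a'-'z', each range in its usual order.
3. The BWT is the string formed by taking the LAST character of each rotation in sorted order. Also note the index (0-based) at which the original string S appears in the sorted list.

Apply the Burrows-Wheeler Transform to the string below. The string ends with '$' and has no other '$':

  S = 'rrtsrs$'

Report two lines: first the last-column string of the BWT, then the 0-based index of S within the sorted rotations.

All 7 rotations (rotation i = S[i:]+S[:i]):
  rot[0] = rrtsrs$
  rot[1] = rtsrs$r
  rot[2] = tsrs$rr
  rot[3] = srs$rrt
  rot[4] = rs$rrts
  rot[5] = s$rrtsr
  rot[6] = $rrtsrs
Sorted (with $ < everything):
  sorted[0] = $rrtsrs  (last char: 's')
  sorted[1] = rrtsrs$  (last char: '$')
  sorted[2] = rs$rrts  (last char: 's')
  sorted[3] = rtsrs$r  (last char: 'r')
  sorted[4] = s$rrtsr  (last char: 'r')
  sorted[5] = srs$rrt  (last char: 't')
  sorted[6] = tsrs$rr  (last char: 'r')
Last column: s$srrtr
Original string S is at sorted index 1

Answer: s$srrtr
1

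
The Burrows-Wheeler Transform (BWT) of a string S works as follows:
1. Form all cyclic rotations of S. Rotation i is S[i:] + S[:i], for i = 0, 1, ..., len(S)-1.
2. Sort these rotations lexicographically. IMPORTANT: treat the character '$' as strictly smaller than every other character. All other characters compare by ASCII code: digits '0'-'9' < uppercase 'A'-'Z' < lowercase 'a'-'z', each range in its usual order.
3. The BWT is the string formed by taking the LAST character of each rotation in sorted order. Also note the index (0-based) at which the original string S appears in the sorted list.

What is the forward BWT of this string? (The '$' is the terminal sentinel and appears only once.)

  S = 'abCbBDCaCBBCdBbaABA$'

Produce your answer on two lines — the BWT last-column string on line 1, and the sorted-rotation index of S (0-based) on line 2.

All 20 rotations (rotation i = S[i:]+S[:i]):
  rot[0] = abCbBDCaCBBCdBbaABA$
  rot[1] = bCbBDCaCBBCdBbaABA$a
  rot[2] = CbBDCaCBBCdBbaABA$ab
  rot[3] = bBDCaCBBCdBbaABA$abC
  rot[4] = BDCaCBBCdBbaABA$abCb
  rot[5] = DCaCBBCdBbaABA$abCbB
  rot[6] = CaCBBCdBbaABA$abCbBD
  rot[7] = aCBBCdBbaABA$abCbBDC
  rot[8] = CBBCdBbaABA$abCbBDCa
  rot[9] = BBCdBbaABA$abCbBDCaC
  rot[10] = BCdBbaABA$abCbBDCaCB
  rot[11] = CdBbaABA$abCbBDCaCBB
  rot[12] = dBbaABA$abCbBDCaCBBC
  rot[13] = BbaABA$abCbBDCaCBBCd
  rot[14] = baABA$abCbBDCaCBBCdB
  rot[15] = aABA$abCbBDCaCBBCdBb
  rot[16] = ABA$abCbBDCaCBBCdBba
  rot[17] = BA$abCbBDCaCBBCdBbaA
  rot[18] = A$abCbBDCaCBBCdBbaAB
  rot[19] = $abCbBDCaCBBCdBbaABA
Sorted (with $ < everything):
  sorted[0] = $abCbBDCaCBBCdBbaABA  (last char: 'A')
  sorted[1] = A$abCbBDCaCBBCdBbaAB  (last char: 'B')
  sorted[2] = ABA$abCbBDCaCBBCdBba  (last char: 'a')
  sorted[3] = BA$abCbBDCaCBBCdBbaA  (last char: 'A')
  sorted[4] = BBCdBbaABA$abCbBDCaC  (last char: 'C')
  sorted[5] = BCdBbaABA$abCbBDCaCB  (last char: 'B')
  sorted[6] = BDCaCBBCdBbaABA$abCb  (last char: 'b')
  sorted[7] = BbaABA$abCbBDCaCBBCd  (last char: 'd')
  sorted[8] = CBBCdBbaABA$abCbBDCa  (last char: 'a')
  sorted[9] = CaCBBCdBbaABA$abCbBD  (last char: 'D')
  sorted[10] = CbBDCaCBBCdBbaABA$ab  (last char: 'b')
  sorted[11] = CdBbaABA$abCbBDCaCBB  (last char: 'B')
  sorted[12] = DCaCBBCdBbaABA$abCbB  (last char: 'B')
  sorted[13] = aABA$abCbBDCaCBBCdBb  (last char: 'b')
  sorted[14] = aCBBCdBbaABA$abCbBDC  (last char: 'C')
  sorted[15] = abCbBDCaCBBCdBbaABA$  (last char: '$')
  sorted[16] = bBDCaCBBCdBbaABA$abC  (last char: 'C')
  sorted[17] = bCbBDCaCBBCdBbaABA$a  (last char: 'a')
  sorted[18] = baABA$abCbBDCaCBBCdB  (last char: 'B')
  sorted[19] = dBbaABA$abCbBDCaCBBC  (last char: 'C')
Last column: ABaACBbdaDbBBbC$CaBC
Original string S is at sorted index 15

Answer: ABaACBbdaDbBBbC$CaBC
15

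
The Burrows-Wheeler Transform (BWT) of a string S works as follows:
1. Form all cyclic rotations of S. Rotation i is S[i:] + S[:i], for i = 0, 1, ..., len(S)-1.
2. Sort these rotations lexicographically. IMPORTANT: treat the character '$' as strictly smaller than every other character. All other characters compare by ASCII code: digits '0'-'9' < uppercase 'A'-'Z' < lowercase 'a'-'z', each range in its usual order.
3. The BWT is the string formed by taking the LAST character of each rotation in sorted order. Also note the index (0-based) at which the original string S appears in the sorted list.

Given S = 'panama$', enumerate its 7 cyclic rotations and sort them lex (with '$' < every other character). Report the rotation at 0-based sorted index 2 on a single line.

All 7 rotations (rotation i = S[i:]+S[:i]):
  rot[0] = panama$
  rot[1] = anama$p
  rot[2] = nama$pa
  rot[3] = ama$pan
  rot[4] = ma$pana
  rot[5] = a$panam
  rot[6] = $panama
Sorted (with $ < everything):
  sorted[0] = $panama
  sorted[1] = a$panam
  sorted[2] = ama$pan
  sorted[3] = anama$p
  sorted[4] = ma$pana
  sorted[5] = nama$pa
  sorted[6] = panama$
sorted[2] = ama$pan

Answer: ama$pan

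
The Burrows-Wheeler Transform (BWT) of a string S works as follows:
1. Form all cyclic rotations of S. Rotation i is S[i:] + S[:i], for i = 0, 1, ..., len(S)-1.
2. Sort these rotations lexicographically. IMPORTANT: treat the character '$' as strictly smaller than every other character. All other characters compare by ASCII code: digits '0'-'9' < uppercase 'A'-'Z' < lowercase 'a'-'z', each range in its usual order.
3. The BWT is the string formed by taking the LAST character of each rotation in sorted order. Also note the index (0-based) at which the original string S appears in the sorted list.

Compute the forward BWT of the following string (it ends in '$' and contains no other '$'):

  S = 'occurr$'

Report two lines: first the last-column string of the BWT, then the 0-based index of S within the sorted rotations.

Answer: roc$ruc
3

Derivation:
All 7 rotations (rotation i = S[i:]+S[:i]):
  rot[0] = occurr$
  rot[1] = ccurr$o
  rot[2] = curr$oc
  rot[3] = urr$occ
  rot[4] = rr$occu
  rot[5] = r$occur
  rot[6] = $occurr
Sorted (with $ < everything):
  sorted[0] = $occurr  (last char: 'r')
  sorted[1] = ccurr$o  (last char: 'o')
  sorted[2] = curr$oc  (last char: 'c')
  sorted[3] = occurr$  (last char: '$')
  sorted[4] = r$occur  (last char: 'r')
  sorted[5] = rr$occu  (last char: 'u')
  sorted[6] = urr$occ  (last char: 'c')
Last column: roc$ruc
Original string S is at sorted index 3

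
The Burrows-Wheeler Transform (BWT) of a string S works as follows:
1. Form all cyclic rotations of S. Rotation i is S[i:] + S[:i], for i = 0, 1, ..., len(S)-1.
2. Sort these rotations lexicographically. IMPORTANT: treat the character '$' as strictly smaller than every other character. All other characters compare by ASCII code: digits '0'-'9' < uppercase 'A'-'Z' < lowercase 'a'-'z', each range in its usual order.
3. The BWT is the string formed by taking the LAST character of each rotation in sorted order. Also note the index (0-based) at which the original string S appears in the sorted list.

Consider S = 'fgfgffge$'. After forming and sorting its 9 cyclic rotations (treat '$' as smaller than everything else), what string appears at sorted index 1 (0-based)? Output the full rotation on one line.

Answer: e$fgfgffg

Derivation:
All 9 rotations (rotation i = S[i:]+S[:i]):
  rot[0] = fgfgffge$
  rot[1] = gfgffge$f
  rot[2] = fgffge$fg
  rot[3] = gffge$fgf
  rot[4] = ffge$fgfg
  rot[5] = fge$fgfgf
  rot[6] = ge$fgfgff
  rot[7] = e$fgfgffg
  rot[8] = $fgfgffge
Sorted (with $ < everything):
  sorted[0] = $fgfgffge
  sorted[1] = e$fgfgffg
  sorted[2] = ffge$fgfg
  sorted[3] = fge$fgfgf
  sorted[4] = fgffge$fg
  sorted[5] = fgfgffge$
  sorted[6] = ge$fgfgff
  sorted[7] = gffge$fgf
  sorted[8] = gfgffge$f
sorted[1] = e$fgfgffg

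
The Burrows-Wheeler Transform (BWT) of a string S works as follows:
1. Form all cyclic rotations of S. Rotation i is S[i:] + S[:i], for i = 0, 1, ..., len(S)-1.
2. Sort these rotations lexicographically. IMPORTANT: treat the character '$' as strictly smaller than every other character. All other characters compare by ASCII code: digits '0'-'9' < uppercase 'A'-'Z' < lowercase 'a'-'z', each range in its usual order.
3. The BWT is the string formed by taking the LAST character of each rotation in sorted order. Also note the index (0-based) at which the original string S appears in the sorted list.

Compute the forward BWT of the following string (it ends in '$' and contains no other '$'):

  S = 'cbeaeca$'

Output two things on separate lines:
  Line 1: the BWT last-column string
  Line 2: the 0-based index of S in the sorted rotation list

Answer: acece$ba
5

Derivation:
All 8 rotations (rotation i = S[i:]+S[:i]):
  rot[0] = cbeaeca$
  rot[1] = beaeca$c
  rot[2] = eaeca$cb
  rot[3] = aeca$cbe
  rot[4] = eca$cbea
  rot[5] = ca$cbeae
  rot[6] = a$cbeaec
  rot[7] = $cbeaeca
Sorted (with $ < everything):
  sorted[0] = $cbeaeca  (last char: 'a')
  sorted[1] = a$cbeaec  (last char: 'c')
  sorted[2] = aeca$cbe  (last char: 'e')
  sorted[3] = beaeca$c  (last char: 'c')
  sorted[4] = ca$cbeae  (last char: 'e')
  sorted[5] = cbeaeca$  (last char: '$')
  sorted[6] = eaeca$cb  (last char: 'b')
  sorted[7] = eca$cbea  (last char: 'a')
Last column: acece$ba
Original string S is at sorted index 5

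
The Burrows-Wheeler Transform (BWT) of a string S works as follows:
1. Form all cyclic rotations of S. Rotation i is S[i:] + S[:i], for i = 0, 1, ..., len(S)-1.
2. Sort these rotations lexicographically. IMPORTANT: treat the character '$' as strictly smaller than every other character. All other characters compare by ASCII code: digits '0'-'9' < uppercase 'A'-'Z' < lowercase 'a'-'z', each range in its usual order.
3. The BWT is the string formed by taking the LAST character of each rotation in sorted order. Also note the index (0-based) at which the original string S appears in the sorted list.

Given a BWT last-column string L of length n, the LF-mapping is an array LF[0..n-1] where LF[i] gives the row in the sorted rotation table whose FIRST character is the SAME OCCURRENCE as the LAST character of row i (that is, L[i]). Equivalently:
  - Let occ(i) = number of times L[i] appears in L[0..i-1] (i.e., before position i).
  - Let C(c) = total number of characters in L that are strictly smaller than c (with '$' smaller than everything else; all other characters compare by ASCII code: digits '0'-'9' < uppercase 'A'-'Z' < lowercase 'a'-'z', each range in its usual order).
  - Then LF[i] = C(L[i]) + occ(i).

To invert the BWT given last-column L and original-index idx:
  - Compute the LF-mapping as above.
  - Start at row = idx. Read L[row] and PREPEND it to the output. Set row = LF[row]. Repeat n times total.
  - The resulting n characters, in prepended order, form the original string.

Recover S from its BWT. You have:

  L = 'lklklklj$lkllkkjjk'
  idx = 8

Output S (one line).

Answer: klkjkklljlklkkjll$

Derivation:
LF mapping: 11 4 12 5 13 6 14 1 0 15 7 16 17 8 9 2 3 10
Walk LF starting at row 8, prepending L[row]:
  step 1: row=8, L[8]='$', prepend. Next row=LF[8]=0
  step 2: row=0, L[0]='l', prepend. Next row=LF[0]=11
  step 3: row=11, L[11]='l', prepend. Next row=LF[11]=16
  step 4: row=16, L[16]='j', prepend. Next row=LF[16]=3
  step 5: row=3, L[3]='k', prepend. Next row=LF[3]=5
  step 6: row=5, L[5]='k', prepend. Next row=LF[5]=6
  step 7: row=6, L[6]='l', prepend. Next row=LF[6]=14
  step 8: row=14, L[14]='k', prepend. Next row=LF[14]=9
  step 9: row=9, L[9]='l', prepend. Next row=LF[9]=15
  step 10: row=15, L[15]='j', prepend. Next row=LF[15]=2
  step 11: row=2, L[2]='l', prepend. Next row=LF[2]=12
  step 12: row=12, L[12]='l', prepend. Next row=LF[12]=17
  step 13: row=17, L[17]='k', prepend. Next row=LF[17]=10
  step 14: row=10, L[10]='k', prepend. Next row=LF[10]=7
  step 15: row=7, L[7]='j', prepend. Next row=LF[7]=1
  step 16: row=1, L[1]='k', prepend. Next row=LF[1]=4
  step 17: row=4, L[4]='l', prepend. Next row=LF[4]=13
  step 18: row=13, L[13]='k', prepend. Next row=LF[13]=8
Reversed output: klkjkklljlklkkjll$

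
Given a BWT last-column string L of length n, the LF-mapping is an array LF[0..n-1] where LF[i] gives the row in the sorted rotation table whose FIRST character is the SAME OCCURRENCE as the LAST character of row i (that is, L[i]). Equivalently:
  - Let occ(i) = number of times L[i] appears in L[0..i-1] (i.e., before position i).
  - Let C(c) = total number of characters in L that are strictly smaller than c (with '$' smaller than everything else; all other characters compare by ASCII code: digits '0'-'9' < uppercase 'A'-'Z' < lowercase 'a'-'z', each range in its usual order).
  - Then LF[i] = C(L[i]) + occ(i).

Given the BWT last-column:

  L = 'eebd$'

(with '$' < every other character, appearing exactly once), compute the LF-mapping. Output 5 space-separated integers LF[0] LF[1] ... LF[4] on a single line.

Answer: 3 4 1 2 0

Derivation:
Char counts: '$':1, 'b':1, 'd':1, 'e':2
C (first-col start): C('$')=0, C('b')=1, C('d')=2, C('e')=3
L[0]='e': occ=0, LF[0]=C('e')+0=3+0=3
L[1]='e': occ=1, LF[1]=C('e')+1=3+1=4
L[2]='b': occ=0, LF[2]=C('b')+0=1+0=1
L[3]='d': occ=0, LF[3]=C('d')+0=2+0=2
L[4]='$': occ=0, LF[4]=C('$')+0=0+0=0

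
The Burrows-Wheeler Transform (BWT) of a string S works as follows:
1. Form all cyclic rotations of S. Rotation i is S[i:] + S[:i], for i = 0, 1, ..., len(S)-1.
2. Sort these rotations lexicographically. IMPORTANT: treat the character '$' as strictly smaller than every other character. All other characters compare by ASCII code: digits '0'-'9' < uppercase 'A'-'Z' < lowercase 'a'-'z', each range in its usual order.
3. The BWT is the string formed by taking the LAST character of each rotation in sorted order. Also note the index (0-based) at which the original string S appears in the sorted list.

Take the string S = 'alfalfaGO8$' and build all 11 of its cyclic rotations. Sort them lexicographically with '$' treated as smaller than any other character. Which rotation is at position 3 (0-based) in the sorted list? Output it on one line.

Answer: O8$alfalfaG

Derivation:
All 11 rotations (rotation i = S[i:]+S[:i]):
  rot[0] = alfalfaGO8$
  rot[1] = lfalfaGO8$a
  rot[2] = falfaGO8$al
  rot[3] = alfaGO8$alf
  rot[4] = lfaGO8$alfa
  rot[5] = faGO8$alfal
  rot[6] = aGO8$alfalf
  rot[7] = GO8$alfalfa
  rot[8] = O8$alfalfaG
  rot[9] = 8$alfalfaGO
  rot[10] = $alfalfaGO8
Sorted (with $ < everything):
  sorted[0] = $alfalfaGO8
  sorted[1] = 8$alfalfaGO
  sorted[2] = GO8$alfalfa
  sorted[3] = O8$alfalfaG
  sorted[4] = aGO8$alfalf
  sorted[5] = alfaGO8$alf
  sorted[6] = alfalfaGO8$
  sorted[7] = faGO8$alfal
  sorted[8] = falfaGO8$al
  sorted[9] = lfaGO8$alfa
  sorted[10] = lfalfaGO8$a
sorted[3] = O8$alfalfaG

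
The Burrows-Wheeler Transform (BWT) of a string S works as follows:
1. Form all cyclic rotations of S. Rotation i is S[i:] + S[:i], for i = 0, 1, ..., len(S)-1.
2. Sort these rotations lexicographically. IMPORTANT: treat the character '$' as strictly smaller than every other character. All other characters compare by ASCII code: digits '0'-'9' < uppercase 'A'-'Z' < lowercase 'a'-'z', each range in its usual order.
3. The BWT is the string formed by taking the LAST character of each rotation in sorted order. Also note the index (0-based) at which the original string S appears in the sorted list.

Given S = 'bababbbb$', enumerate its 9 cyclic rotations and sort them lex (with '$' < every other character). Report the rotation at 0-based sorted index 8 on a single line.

Answer: bbbb$baba

Derivation:
All 9 rotations (rotation i = S[i:]+S[:i]):
  rot[0] = bababbbb$
  rot[1] = ababbbb$b
  rot[2] = babbbb$ba
  rot[3] = abbbb$bab
  rot[4] = bbbb$baba
  rot[5] = bbb$babab
  rot[6] = bb$bababb
  rot[7] = b$bababbb
  rot[8] = $bababbbb
Sorted (with $ < everything):
  sorted[0] = $bababbbb
  sorted[1] = ababbbb$b
  sorted[2] = abbbb$bab
  sorted[3] = b$bababbb
  sorted[4] = bababbbb$
  sorted[5] = babbbb$ba
  sorted[6] = bb$bababb
  sorted[7] = bbb$babab
  sorted[8] = bbbb$baba
sorted[8] = bbbb$baba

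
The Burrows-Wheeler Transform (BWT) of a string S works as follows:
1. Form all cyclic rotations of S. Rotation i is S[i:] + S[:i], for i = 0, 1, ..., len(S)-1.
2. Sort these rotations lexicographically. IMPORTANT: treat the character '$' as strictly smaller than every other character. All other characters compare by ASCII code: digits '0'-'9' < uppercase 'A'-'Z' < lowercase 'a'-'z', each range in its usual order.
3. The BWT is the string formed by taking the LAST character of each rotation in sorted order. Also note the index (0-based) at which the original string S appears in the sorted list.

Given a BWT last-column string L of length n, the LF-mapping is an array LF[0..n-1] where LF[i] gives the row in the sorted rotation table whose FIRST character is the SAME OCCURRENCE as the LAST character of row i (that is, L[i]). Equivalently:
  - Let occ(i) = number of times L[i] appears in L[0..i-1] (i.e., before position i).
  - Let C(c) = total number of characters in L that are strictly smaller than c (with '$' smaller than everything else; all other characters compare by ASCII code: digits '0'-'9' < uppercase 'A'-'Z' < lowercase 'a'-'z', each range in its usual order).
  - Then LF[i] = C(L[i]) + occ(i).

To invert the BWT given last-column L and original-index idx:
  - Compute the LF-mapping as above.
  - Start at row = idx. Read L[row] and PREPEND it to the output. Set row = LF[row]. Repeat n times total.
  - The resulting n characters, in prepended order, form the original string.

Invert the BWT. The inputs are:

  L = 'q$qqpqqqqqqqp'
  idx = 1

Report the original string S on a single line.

Answer: pqpqqqqqqqqq$

Derivation:
LF mapping: 3 0 4 5 1 6 7 8 9 10 11 12 2
Walk LF starting at row 1, prepending L[row]:
  step 1: row=1, L[1]='$', prepend. Next row=LF[1]=0
  step 2: row=0, L[0]='q', prepend. Next row=LF[0]=3
  step 3: row=3, L[3]='q', prepend. Next row=LF[3]=5
  step 4: row=5, L[5]='q', prepend. Next row=LF[5]=6
  step 5: row=6, L[6]='q', prepend. Next row=LF[6]=7
  step 6: row=7, L[7]='q', prepend. Next row=LF[7]=8
  step 7: row=8, L[8]='q', prepend. Next row=LF[8]=9
  step 8: row=9, L[9]='q', prepend. Next row=LF[9]=10
  step 9: row=10, L[10]='q', prepend. Next row=LF[10]=11
  step 10: row=11, L[11]='q', prepend. Next row=LF[11]=12
  step 11: row=12, L[12]='p', prepend. Next row=LF[12]=2
  step 12: row=2, L[2]='q', prepend. Next row=LF[2]=4
  step 13: row=4, L[4]='p', prepend. Next row=LF[4]=1
Reversed output: pqpqqqqqqqqq$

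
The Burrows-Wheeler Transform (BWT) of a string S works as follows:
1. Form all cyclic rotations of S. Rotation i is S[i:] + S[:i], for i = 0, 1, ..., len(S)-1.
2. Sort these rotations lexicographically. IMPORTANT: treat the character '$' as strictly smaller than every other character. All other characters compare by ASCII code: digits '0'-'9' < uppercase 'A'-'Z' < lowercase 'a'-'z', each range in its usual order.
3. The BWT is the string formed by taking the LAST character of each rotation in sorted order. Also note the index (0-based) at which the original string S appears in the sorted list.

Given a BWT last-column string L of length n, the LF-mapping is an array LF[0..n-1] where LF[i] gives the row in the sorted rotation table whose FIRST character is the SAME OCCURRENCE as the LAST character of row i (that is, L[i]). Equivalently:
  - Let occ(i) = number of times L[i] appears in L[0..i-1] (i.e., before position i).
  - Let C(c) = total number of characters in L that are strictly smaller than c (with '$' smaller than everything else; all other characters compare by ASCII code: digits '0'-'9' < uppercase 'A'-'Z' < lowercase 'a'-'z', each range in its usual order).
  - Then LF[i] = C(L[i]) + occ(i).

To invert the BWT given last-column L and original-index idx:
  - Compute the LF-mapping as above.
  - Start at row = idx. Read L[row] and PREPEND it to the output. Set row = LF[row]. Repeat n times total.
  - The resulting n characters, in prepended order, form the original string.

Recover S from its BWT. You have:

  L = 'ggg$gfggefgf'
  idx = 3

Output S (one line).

LF mapping: 5 6 7 0 8 2 9 10 1 3 11 4
Walk LF starting at row 3, prepending L[row]:
  step 1: row=3, L[3]='$', prepend. Next row=LF[3]=0
  step 2: row=0, L[0]='g', prepend. Next row=LF[0]=5
  step 3: row=5, L[5]='f', prepend. Next row=LF[5]=2
  step 4: row=2, L[2]='g', prepend. Next row=LF[2]=7
  step 5: row=7, L[7]='g', prepend. Next row=LF[7]=10
  step 6: row=10, L[10]='g', prepend. Next row=LF[10]=11
  step 7: row=11, L[11]='f', prepend. Next row=LF[11]=4
  step 8: row=4, L[4]='g', prepend. Next row=LF[4]=8
  step 9: row=8, L[8]='e', prepend. Next row=LF[8]=1
  step 10: row=1, L[1]='g', prepend. Next row=LF[1]=6
  step 11: row=6, L[6]='g', prepend. Next row=LF[6]=9
  step 12: row=9, L[9]='f', prepend. Next row=LF[9]=3
Reversed output: fggegfgggfg$

Answer: fggegfgggfg$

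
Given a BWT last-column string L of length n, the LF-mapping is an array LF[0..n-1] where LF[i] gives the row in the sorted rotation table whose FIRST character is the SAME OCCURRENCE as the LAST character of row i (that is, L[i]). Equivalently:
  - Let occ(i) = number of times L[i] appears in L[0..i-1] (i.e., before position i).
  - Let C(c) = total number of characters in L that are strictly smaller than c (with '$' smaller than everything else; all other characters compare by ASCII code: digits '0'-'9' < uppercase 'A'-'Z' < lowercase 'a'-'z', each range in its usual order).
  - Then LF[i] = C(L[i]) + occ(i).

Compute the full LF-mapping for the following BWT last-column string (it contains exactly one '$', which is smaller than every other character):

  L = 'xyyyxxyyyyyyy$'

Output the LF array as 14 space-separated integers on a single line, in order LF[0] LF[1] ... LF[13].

Answer: 1 4 5 6 2 3 7 8 9 10 11 12 13 0

Derivation:
Char counts: '$':1, 'x':3, 'y':10
C (first-col start): C('$')=0, C('x')=1, C('y')=4
L[0]='x': occ=0, LF[0]=C('x')+0=1+0=1
L[1]='y': occ=0, LF[1]=C('y')+0=4+0=4
L[2]='y': occ=1, LF[2]=C('y')+1=4+1=5
L[3]='y': occ=2, LF[3]=C('y')+2=4+2=6
L[4]='x': occ=1, LF[4]=C('x')+1=1+1=2
L[5]='x': occ=2, LF[5]=C('x')+2=1+2=3
L[6]='y': occ=3, LF[6]=C('y')+3=4+3=7
L[7]='y': occ=4, LF[7]=C('y')+4=4+4=8
L[8]='y': occ=5, LF[8]=C('y')+5=4+5=9
L[9]='y': occ=6, LF[9]=C('y')+6=4+6=10
L[10]='y': occ=7, LF[10]=C('y')+7=4+7=11
L[11]='y': occ=8, LF[11]=C('y')+8=4+8=12
L[12]='y': occ=9, LF[12]=C('y')+9=4+9=13
L[13]='$': occ=0, LF[13]=C('$')+0=0+0=0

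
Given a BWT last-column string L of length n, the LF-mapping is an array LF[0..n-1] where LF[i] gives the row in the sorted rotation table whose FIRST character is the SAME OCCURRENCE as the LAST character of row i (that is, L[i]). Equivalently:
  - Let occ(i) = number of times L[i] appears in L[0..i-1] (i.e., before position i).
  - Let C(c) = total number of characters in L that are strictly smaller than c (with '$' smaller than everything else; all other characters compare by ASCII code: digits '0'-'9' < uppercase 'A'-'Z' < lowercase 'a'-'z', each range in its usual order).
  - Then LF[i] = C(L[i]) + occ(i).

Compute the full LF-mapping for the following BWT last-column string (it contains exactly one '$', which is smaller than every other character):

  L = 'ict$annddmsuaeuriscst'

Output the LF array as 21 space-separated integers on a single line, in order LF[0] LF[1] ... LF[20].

Char counts: '$':1, 'a':2, 'c':2, 'd':2, 'e':1, 'i':2, 'm':1, 'n':2, 'r':1, 's':3, 't':2, 'u':2
C (first-col start): C('$')=0, C('a')=1, C('c')=3, C('d')=5, C('e')=7, C('i')=8, C('m')=10, C('n')=11, C('r')=13, C('s')=14, C('t')=17, C('u')=19
L[0]='i': occ=0, LF[0]=C('i')+0=8+0=8
L[1]='c': occ=0, LF[1]=C('c')+0=3+0=3
L[2]='t': occ=0, LF[2]=C('t')+0=17+0=17
L[3]='$': occ=0, LF[3]=C('$')+0=0+0=0
L[4]='a': occ=0, LF[4]=C('a')+0=1+0=1
L[5]='n': occ=0, LF[5]=C('n')+0=11+0=11
L[6]='n': occ=1, LF[6]=C('n')+1=11+1=12
L[7]='d': occ=0, LF[7]=C('d')+0=5+0=5
L[8]='d': occ=1, LF[8]=C('d')+1=5+1=6
L[9]='m': occ=0, LF[9]=C('m')+0=10+0=10
L[10]='s': occ=0, LF[10]=C('s')+0=14+0=14
L[11]='u': occ=0, LF[11]=C('u')+0=19+0=19
L[12]='a': occ=1, LF[12]=C('a')+1=1+1=2
L[13]='e': occ=0, LF[13]=C('e')+0=7+0=7
L[14]='u': occ=1, LF[14]=C('u')+1=19+1=20
L[15]='r': occ=0, LF[15]=C('r')+0=13+0=13
L[16]='i': occ=1, LF[16]=C('i')+1=8+1=9
L[17]='s': occ=1, LF[17]=C('s')+1=14+1=15
L[18]='c': occ=1, LF[18]=C('c')+1=3+1=4
L[19]='s': occ=2, LF[19]=C('s')+2=14+2=16
L[20]='t': occ=1, LF[20]=C('t')+1=17+1=18

Answer: 8 3 17 0 1 11 12 5 6 10 14 19 2 7 20 13 9 15 4 16 18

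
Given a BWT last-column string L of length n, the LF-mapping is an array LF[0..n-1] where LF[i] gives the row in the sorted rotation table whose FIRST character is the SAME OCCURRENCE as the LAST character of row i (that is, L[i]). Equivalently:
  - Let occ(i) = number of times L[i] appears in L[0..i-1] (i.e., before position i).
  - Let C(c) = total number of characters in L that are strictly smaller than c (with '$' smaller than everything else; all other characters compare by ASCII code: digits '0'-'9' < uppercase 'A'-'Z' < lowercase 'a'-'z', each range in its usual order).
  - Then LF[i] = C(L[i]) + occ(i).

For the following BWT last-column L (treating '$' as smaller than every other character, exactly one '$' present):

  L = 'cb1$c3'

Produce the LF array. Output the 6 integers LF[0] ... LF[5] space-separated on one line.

Char counts: '$':1, '1':1, '3':1, 'b':1, 'c':2
C (first-col start): C('$')=0, C('1')=1, C('3')=2, C('b')=3, C('c')=4
L[0]='c': occ=0, LF[0]=C('c')+0=4+0=4
L[1]='b': occ=0, LF[1]=C('b')+0=3+0=3
L[2]='1': occ=0, LF[2]=C('1')+0=1+0=1
L[3]='$': occ=0, LF[3]=C('$')+0=0+0=0
L[4]='c': occ=1, LF[4]=C('c')+1=4+1=5
L[5]='3': occ=0, LF[5]=C('3')+0=2+0=2

Answer: 4 3 1 0 5 2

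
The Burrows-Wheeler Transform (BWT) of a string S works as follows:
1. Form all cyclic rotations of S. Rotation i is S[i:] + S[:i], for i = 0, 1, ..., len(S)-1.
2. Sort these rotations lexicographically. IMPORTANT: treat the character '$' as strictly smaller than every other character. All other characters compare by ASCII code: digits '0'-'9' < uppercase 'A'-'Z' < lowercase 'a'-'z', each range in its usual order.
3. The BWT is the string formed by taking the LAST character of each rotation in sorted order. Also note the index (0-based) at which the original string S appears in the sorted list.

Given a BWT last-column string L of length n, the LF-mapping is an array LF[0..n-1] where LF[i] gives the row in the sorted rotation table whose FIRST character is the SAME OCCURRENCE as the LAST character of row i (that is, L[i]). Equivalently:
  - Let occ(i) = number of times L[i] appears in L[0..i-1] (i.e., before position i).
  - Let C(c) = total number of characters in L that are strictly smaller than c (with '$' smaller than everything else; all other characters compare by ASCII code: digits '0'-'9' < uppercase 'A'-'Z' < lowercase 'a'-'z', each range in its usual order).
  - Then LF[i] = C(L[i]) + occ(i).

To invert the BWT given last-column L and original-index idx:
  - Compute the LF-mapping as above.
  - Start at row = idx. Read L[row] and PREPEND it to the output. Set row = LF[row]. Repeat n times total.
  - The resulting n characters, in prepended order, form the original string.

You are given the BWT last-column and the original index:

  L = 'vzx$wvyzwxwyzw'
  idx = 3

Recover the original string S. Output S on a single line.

LF mapping: 1 11 7 0 3 2 9 12 4 8 5 10 13 6
Walk LF starting at row 3, prepending L[row]:
  step 1: row=3, L[3]='$', prepend. Next row=LF[3]=0
  step 2: row=0, L[0]='v', prepend. Next row=LF[0]=1
  step 3: row=1, L[1]='z', prepend. Next row=LF[1]=11
  step 4: row=11, L[11]='y', prepend. Next row=LF[11]=10
  step 5: row=10, L[10]='w', prepend. Next row=LF[10]=5
  step 6: row=5, L[5]='v', prepend. Next row=LF[5]=2
  step 7: row=2, L[2]='x', prepend. Next row=LF[2]=7
  step 8: row=7, L[7]='z', prepend. Next row=LF[7]=12
  step 9: row=12, L[12]='z', prepend. Next row=LF[12]=13
  step 10: row=13, L[13]='w', prepend. Next row=LF[13]=6
  step 11: row=6, L[6]='y', prepend. Next row=LF[6]=9
  step 12: row=9, L[9]='x', prepend. Next row=LF[9]=8
  step 13: row=8, L[8]='w', prepend. Next row=LF[8]=4
  step 14: row=4, L[4]='w', prepend. Next row=LF[4]=3
Reversed output: wwxywzzxvwyzv$

Answer: wwxywzzxvwyzv$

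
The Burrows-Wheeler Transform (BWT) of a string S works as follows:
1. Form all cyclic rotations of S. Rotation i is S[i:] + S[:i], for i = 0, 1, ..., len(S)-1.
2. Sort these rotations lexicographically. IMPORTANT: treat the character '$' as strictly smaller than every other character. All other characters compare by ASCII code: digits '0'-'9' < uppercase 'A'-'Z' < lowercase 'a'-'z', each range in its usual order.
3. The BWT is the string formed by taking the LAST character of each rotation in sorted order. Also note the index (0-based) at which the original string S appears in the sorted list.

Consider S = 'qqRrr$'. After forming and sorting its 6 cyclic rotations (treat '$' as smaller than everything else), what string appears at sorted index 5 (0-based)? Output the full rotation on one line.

All 6 rotations (rotation i = S[i:]+S[:i]):
  rot[0] = qqRrr$
  rot[1] = qRrr$q
  rot[2] = Rrr$qq
  rot[3] = rr$qqR
  rot[4] = r$qqRr
  rot[5] = $qqRrr
Sorted (with $ < everything):
  sorted[0] = $qqRrr
  sorted[1] = Rrr$qq
  sorted[2] = qRrr$q
  sorted[3] = qqRrr$
  sorted[4] = r$qqRr
  sorted[5] = rr$qqR
sorted[5] = rr$qqR

Answer: rr$qqR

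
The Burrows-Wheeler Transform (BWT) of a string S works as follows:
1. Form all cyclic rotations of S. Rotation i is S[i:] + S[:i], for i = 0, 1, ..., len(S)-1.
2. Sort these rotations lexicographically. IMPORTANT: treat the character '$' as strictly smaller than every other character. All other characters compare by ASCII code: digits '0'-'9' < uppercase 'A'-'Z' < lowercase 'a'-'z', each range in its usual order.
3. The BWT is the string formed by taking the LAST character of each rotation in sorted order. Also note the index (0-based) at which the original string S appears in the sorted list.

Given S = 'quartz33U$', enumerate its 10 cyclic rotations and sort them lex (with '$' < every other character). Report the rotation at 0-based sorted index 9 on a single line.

Answer: z33U$quart

Derivation:
All 10 rotations (rotation i = S[i:]+S[:i]):
  rot[0] = quartz33U$
  rot[1] = uartz33U$q
  rot[2] = artz33U$qu
  rot[3] = rtz33U$qua
  rot[4] = tz33U$quar
  rot[5] = z33U$quart
  rot[6] = 33U$quartz
  rot[7] = 3U$quartz3
  rot[8] = U$quartz33
  rot[9] = $quartz33U
Sorted (with $ < everything):
  sorted[0] = $quartz33U
  sorted[1] = 33U$quartz
  sorted[2] = 3U$quartz3
  sorted[3] = U$quartz33
  sorted[4] = artz33U$qu
  sorted[5] = quartz33U$
  sorted[6] = rtz33U$qua
  sorted[7] = tz33U$quar
  sorted[8] = uartz33U$q
  sorted[9] = z33U$quart
sorted[9] = z33U$quart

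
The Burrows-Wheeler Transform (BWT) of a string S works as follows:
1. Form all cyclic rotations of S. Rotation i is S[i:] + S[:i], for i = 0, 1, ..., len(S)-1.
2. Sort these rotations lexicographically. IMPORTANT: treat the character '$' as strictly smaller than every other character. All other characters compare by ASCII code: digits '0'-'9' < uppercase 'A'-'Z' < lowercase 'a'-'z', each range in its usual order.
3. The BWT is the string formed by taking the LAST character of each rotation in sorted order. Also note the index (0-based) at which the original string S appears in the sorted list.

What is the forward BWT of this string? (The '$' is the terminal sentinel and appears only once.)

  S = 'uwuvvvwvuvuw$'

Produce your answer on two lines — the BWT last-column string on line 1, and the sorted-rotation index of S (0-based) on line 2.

Answer: wvwv$wuuvvuuv
4

Derivation:
All 13 rotations (rotation i = S[i:]+S[:i]):
  rot[0] = uwuvvvwvuvuw$
  rot[1] = wuvvvwvuvuw$u
  rot[2] = uvvvwvuvuw$uw
  rot[3] = vvvwvuvuw$uwu
  rot[4] = vvwvuvuw$uwuv
  rot[5] = vwvuvuw$uwuvv
  rot[6] = wvuvuw$uwuvvv
  rot[7] = vuvuw$uwuvvvw
  rot[8] = uvuw$uwuvvvwv
  rot[9] = vuw$uwuvvvwvu
  rot[10] = uw$uwuvvvwvuv
  rot[11] = w$uwuvvvwvuvu
  rot[12] = $uwuvvvwvuvuw
Sorted (with $ < everything):
  sorted[0] = $uwuvvvwvuvuw  (last char: 'w')
  sorted[1] = uvuw$uwuvvvwv  (last char: 'v')
  sorted[2] = uvvvwvuvuw$uw  (last char: 'w')
  sorted[3] = uw$uwuvvvwvuv  (last char: 'v')
  sorted[4] = uwuvvvwvuvuw$  (last char: '$')
  sorted[5] = vuvuw$uwuvvvw  (last char: 'w')
  sorted[6] = vuw$uwuvvvwvu  (last char: 'u')
  sorted[7] = vvvwvuvuw$uwu  (last char: 'u')
  sorted[8] = vvwvuvuw$uwuv  (last char: 'v')
  sorted[9] = vwvuvuw$uwuvv  (last char: 'v')
  sorted[10] = w$uwuvvvwvuvu  (last char: 'u')
  sorted[11] = wuvvvwvuvuw$u  (last char: 'u')
  sorted[12] = wvuvuw$uwuvvv  (last char: 'v')
Last column: wvwv$wuuvvuuv
Original string S is at sorted index 4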